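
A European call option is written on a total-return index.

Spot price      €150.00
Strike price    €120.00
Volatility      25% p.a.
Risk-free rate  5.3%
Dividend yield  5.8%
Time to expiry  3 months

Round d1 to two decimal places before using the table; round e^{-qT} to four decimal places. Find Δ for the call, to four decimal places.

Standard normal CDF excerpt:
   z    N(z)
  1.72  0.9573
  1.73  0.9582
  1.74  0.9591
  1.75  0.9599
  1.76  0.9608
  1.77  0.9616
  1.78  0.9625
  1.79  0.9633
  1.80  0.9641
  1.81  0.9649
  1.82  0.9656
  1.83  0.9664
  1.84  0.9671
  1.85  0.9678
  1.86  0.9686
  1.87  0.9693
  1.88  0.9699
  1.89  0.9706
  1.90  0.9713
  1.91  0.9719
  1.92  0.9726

0.9532

σ√T = 0.25·√0.25 = 0.1250
ln(S/K) + (r − q + σ²/2)T = ln(150/120) + (0.053 − 0.058 + 0.25²/2)·0.25 = 0.2231 + 0.0066 = 0.2297
d₁ = 0.2297 / 0.1250 = 1.8376 ⇒ 1.84
N(d₁) = N(1.84) = 0.9671
Δ_call = e^(−qT)·N(d₁) = 0.9856·0.9671 = 0.9532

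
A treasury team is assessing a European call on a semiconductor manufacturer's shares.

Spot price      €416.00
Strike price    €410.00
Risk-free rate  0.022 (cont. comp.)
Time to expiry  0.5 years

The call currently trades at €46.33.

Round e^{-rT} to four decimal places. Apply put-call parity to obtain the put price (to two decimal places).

€35.86

exp(−rT) = exp(−0.022·0.5) = 0.9891
Put-call parity: C − P = S − K·e^(−rT) = 416 − 410·0.9891 = 416 − 405.5310 = 10.4690
P = C − (C − P) = 46.33 − (10.4690) = 35.8610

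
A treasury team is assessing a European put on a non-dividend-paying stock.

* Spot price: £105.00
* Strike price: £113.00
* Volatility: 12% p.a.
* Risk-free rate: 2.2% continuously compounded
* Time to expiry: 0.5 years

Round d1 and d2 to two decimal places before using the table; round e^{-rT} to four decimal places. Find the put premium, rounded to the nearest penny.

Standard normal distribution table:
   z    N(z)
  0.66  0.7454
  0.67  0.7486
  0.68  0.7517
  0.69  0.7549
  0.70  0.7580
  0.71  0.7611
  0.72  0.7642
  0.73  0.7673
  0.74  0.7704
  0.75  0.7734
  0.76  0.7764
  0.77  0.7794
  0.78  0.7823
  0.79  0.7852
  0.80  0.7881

£8.17

σ√T = 0.12 × 0.7071 = 0.0849
ln(S/K) + (r + σ²/2)T = ln(105/113) + (0.022 + 0.12²/2)·0.5 = -0.0734 + 0.0146 = -0.0588
d₁ = -0.0588 / 0.0849 = -0.6933 → -0.69
d₂ = d₁ − σ√T = -0.6933 − 0.0849 = -0.7781 → -0.78
exp(−rT) = exp(−0.022·0.5) = 0.9891
P = 113·0.9891·N(0.78) − 105·N(0.69) = 113·0.9891·0.7823 − 105·0.7549 = 87.4363 − 79.2645 = 8.1718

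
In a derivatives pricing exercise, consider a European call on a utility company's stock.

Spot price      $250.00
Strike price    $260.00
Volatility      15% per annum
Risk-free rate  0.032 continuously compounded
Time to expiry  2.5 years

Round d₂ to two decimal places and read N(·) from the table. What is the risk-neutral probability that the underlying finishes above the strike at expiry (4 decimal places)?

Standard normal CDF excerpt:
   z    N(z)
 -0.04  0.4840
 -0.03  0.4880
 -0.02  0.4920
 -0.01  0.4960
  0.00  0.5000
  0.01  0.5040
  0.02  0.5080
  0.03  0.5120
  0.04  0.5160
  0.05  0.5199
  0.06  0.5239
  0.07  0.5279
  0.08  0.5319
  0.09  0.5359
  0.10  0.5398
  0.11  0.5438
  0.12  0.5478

0.5199

σ√T = 0.15·√2.5 = 0.2372
ln(S/K) + (r + σ²/2)T = ln(250/260) + (0.032 + 0.15²/2)·2.5 = -0.0392 + 0.1081 = 0.0689
d₁ = 0.0689 / 0.2372 = 0.2905 ≈ 0.29
d₂ = d₁ − σ√T = 0.2905 − 0.2372 = 0.0534 ≈ 0.05
Pr(exercise) under Q = N(d₂) = 0.5199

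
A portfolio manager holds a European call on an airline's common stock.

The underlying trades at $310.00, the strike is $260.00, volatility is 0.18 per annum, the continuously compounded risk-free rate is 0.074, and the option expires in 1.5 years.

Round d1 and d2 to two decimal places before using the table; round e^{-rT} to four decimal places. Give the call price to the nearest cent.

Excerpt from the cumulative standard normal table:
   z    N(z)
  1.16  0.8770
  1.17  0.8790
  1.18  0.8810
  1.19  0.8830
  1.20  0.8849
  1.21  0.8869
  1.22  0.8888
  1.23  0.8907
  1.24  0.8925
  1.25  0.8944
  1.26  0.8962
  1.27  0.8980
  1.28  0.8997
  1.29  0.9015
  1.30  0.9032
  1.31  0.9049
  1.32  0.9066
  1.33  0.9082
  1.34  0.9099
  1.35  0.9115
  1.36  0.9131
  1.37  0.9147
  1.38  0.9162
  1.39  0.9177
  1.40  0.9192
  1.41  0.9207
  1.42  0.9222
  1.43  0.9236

$79.97

T = 1.5;  σ√T = 0.2205
d₁ = [ln(310/260) + (0.074 + 0.18²/2)·1.5] / 0.2205 = [0.1759 + 0.1353] / 0.2205 = 1.4116 ≈ 1.41
d₂ = d₁ − σ√T = 1.4116 − 0.2205 = 1.1911 ≈ 1.19
e^(−rT) = e^(−0.074·1.5) = 0.8949
C = 310·N(1.41) − 260·0.8949·N(1.19) = 310·0.9207 − 260·0.8949·0.8830 = 285.4170 − 205.4511 = 79.9659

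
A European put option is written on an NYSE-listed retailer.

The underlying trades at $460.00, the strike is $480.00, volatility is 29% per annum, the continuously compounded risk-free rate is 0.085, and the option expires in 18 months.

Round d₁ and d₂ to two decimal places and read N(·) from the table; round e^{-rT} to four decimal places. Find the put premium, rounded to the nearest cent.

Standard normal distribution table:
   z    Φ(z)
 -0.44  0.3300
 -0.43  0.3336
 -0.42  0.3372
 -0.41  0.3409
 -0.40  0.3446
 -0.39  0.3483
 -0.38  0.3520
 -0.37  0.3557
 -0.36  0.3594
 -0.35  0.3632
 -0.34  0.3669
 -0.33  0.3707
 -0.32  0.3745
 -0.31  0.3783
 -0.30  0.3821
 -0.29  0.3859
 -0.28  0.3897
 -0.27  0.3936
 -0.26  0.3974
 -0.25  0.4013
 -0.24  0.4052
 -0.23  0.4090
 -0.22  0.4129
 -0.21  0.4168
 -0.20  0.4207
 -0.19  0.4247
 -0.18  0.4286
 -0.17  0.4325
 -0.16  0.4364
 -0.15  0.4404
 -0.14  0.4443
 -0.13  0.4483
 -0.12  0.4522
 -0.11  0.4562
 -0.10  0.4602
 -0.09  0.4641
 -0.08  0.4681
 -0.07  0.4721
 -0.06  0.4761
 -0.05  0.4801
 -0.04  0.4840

T = 1.5;  σ√T = 0.3552
d₁ = [ln(460/480) + (0.085 + 0.29²/2)·1.5] / 0.3552 = [-0.0426 + 0.1906] / 0.3552 = 0.4167 → 0.42
d₂ = d₁ − σ√T = 0.4167 − 0.3552 = 0.0616 → 0.06
e^(−rT) = e^(−0.085·1.5) = 0.8803
N(−d₂) = N(-0.06) = 0.4761;  N(−d₁) = N(-0.42) = 0.3372
P = 480·0.8803·0.4761 − 460·0.3372 = 201.1732 − 155.1120 = 46.0612

$46.06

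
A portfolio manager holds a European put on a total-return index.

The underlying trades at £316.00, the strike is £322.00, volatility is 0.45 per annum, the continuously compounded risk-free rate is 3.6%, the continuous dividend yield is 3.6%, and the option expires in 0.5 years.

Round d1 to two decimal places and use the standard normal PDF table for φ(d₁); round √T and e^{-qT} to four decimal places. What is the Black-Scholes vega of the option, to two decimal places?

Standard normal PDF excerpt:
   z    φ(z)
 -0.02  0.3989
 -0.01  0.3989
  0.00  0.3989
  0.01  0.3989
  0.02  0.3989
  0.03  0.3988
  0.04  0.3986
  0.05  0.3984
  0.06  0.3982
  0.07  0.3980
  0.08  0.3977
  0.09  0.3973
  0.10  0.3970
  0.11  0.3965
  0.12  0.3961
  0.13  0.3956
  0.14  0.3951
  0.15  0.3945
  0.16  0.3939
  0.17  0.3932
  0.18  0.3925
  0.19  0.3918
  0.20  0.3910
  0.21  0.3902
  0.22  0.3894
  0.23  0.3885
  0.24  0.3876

87.13

σ√T = 0.45 × 0.7071 = 0.3182
d₁ = [ln(316/322) + (0.036 − 0.036 + 0.45²/2)·0.5] / 0.3182 = [-0.0188 + 0.0506] / 0.3182 = 0.1000 → 0.10
√T = √0.5 = 0.7071
φ(d₁) = φ(0.10) = 0.3970
e^(−qT) = e^(−0.036·0.5) = 0.9822
vega = S·e^(−qT)·φ(d₁)·√T = 316·0.9822·0.3970·0.7071 = 87.1281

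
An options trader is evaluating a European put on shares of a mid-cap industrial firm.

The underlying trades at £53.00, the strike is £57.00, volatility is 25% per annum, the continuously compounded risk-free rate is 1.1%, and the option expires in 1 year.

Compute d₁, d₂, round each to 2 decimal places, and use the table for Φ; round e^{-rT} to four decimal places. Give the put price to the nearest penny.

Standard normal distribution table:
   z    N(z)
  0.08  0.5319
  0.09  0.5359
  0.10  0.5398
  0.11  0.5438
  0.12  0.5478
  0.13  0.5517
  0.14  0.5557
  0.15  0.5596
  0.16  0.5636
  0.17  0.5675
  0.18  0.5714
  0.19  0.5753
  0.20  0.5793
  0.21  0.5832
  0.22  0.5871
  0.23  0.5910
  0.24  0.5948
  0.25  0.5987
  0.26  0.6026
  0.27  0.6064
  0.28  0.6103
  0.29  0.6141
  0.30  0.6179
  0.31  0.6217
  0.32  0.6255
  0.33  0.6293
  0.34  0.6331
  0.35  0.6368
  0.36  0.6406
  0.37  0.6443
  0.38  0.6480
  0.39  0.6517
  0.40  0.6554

£7.29

σ√T = 0.25 × 1.0000 = 0.2500
d₁ = [ln(53/57) + (0.011 + ½·0.25²)·1] / (σ√T) = (-0.0728 + 0.0422) / 0.2500 = -0.1220 which rounds to -0.12
d₂ = -0.1220 − 0.2500 = -0.3720 which rounds to -0.37
e^(−rT) = e^(−0.011·1) = 0.9891
N(−d₂) = N(0.37) = 0.6443;  N(−d₁) = N(0.12) = 0.5478
P = 57·0.9891·0.6443 − 53·0.5478 = 36.3248 − 29.0334 = 7.2914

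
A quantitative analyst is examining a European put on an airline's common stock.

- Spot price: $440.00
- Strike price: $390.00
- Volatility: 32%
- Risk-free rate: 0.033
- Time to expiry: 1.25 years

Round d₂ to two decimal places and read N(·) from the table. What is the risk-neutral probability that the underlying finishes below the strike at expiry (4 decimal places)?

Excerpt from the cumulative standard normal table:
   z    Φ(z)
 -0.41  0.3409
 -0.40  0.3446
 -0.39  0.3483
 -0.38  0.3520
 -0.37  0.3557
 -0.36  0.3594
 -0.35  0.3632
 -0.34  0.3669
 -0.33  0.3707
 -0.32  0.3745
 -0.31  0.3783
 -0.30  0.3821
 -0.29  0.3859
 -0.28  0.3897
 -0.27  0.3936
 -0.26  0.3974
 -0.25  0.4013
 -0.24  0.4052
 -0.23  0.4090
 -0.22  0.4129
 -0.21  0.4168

T = 1.25;  σ√T = 0.3578
d₁ = [ln(440/390) + (0.033 + 0.32²/2)·1.25] / 0.3578 = [0.1206 + 0.1052] / 0.3578 = 0.6313 → 0.63
d₂ = d₁ − σ√T = 0.6313 − 0.3578 = 0.2736 → 0.27
Risk-neutral Pr[S_T < K] = N(−d₂) = N(-0.27) = 0.3936

0.3936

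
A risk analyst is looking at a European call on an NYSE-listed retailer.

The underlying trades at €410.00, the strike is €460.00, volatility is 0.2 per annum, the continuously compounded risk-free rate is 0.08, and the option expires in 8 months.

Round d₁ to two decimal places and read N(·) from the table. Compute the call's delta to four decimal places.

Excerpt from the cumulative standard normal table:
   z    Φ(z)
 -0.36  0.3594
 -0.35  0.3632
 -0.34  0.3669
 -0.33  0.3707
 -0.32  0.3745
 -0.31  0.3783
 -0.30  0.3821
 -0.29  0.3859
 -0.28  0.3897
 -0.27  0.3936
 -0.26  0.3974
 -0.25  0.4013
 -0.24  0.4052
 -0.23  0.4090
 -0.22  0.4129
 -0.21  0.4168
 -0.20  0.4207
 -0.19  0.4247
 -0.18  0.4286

σ√T = 0.2·√0.6667 = 0.1633
d₁ = [ln(410/460) + (0.08 + ½·0.2²)·0.6667] / (σ√T) = (-0.1151 + 0.0667) / 0.1633 = -0.2964 which rounds to -0.30
N(d₁) = N(-0.30) = 0.3821
Δ_call = N(d₁) = 0.3821

0.3821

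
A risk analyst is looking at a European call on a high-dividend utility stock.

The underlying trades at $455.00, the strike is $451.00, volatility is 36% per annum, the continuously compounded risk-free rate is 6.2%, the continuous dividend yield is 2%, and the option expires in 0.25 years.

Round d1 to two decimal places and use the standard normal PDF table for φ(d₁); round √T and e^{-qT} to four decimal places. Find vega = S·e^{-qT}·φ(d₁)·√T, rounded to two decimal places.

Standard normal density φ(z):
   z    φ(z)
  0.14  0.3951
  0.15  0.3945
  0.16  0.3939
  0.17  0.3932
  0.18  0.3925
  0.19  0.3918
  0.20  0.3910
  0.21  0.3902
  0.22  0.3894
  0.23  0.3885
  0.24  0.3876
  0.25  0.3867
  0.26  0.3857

88.51

T = 0.25;  σ√T = 0.1800
ln(S/K) + (r − q + σ²/2)T = ln(455/451) + (0.062 − 0.02 + 0.36²/2)·0.25 = 0.0088 + 0.0267 = 0.0355
d₁ = 0.0355 / 0.1800 = 0.1974 ⇒ 0.20
√T = √0.25 = 0.5000
φ(d₁) = φ(0.20) = 0.3910
exp(−qT) = exp(−0.02·0.25) = 0.9950
vega = S·exp(−qT)·φ(d₁)·√T = 455·0.9950·0.3910·0.5000 = 88.5077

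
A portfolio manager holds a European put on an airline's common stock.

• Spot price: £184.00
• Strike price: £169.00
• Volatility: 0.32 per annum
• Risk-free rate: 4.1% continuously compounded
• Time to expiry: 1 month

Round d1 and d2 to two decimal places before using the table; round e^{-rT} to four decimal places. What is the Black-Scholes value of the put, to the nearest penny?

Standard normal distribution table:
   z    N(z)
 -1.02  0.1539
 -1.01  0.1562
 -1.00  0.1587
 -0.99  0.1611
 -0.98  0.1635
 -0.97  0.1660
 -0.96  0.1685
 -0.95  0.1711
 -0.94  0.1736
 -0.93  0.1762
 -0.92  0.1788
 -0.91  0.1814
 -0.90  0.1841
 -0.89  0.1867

£1.35

σ√T = 0.32 × 0.2887 = 0.0924
d₁ = [ln(184/169) + (0.041 + ½·0.32²)·0.08333] / (σ√T) = (0.0850 + 0.0077) / 0.0924 = 1.0037 ≈ 1.00
d₂ = 1.0037 − 0.0924 = 0.9114 ≈ 0.91
exp(−rT) = exp(−0.041·0.08333) = 0.9966
P = 169·0.9966·N(-0.91) − 184·N(-1.00) = 169·0.9966·0.1814 − 184·0.1587 = 30.5524 − 29.2008 = 1.3516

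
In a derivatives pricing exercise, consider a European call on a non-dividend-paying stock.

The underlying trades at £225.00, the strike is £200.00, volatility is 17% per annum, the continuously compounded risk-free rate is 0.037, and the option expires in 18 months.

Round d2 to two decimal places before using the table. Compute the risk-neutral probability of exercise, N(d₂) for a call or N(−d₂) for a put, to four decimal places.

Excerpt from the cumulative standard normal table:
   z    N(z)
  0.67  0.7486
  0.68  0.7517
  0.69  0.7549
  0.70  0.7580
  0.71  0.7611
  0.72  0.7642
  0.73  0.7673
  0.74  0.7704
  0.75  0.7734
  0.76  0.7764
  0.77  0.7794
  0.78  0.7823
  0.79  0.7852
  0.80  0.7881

0.7673

T = 1.5;  σ√T = 0.2082
d₁ = [ln(225/200) + (0.037 + ½·0.17²)·1.5] / (σ√T) = (0.1178 + 0.0772) / 0.2082 = 0.9364 ⇒ 0.94
d₂ = 0.9364 − 0.2082 = 0.7282 ⇒ 0.73
Risk-neutral Pr[S_T > K] = N(d₂) = N(0.73) = 0.7673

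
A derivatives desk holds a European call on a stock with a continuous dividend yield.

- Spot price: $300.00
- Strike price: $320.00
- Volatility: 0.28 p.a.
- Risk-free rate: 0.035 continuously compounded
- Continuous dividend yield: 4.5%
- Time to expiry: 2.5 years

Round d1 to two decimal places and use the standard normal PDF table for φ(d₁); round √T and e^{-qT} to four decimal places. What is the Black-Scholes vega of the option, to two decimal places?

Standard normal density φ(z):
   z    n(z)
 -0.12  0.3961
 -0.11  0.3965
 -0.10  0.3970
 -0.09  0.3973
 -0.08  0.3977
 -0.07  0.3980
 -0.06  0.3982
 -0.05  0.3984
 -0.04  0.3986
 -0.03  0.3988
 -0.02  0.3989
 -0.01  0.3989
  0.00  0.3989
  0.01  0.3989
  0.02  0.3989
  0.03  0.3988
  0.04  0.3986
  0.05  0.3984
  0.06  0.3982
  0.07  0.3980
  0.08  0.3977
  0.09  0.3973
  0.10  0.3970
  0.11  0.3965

σ√T = 0.28·√2.5 = 0.4427
d₁ = [ln(300/320) + (0.035 − 0.045 + 0.28²/2)·2.5] / 0.4427 = [-0.0645 + 0.0730] / 0.4427 = 0.0191 ≈ 0.02
√T = √2.5 = 1.5811
φ(d₁) = φ(0.02) = 0.3989
e^(−qT) = e^(−0.045·2.5) = 0.8936
vega = S·e^(−qT)·φ(d₁)·√T = 300·0.8936·0.3989·1.5811 = 169.0783
(Vega is the same for a European call and put with the same parameters.)

169.08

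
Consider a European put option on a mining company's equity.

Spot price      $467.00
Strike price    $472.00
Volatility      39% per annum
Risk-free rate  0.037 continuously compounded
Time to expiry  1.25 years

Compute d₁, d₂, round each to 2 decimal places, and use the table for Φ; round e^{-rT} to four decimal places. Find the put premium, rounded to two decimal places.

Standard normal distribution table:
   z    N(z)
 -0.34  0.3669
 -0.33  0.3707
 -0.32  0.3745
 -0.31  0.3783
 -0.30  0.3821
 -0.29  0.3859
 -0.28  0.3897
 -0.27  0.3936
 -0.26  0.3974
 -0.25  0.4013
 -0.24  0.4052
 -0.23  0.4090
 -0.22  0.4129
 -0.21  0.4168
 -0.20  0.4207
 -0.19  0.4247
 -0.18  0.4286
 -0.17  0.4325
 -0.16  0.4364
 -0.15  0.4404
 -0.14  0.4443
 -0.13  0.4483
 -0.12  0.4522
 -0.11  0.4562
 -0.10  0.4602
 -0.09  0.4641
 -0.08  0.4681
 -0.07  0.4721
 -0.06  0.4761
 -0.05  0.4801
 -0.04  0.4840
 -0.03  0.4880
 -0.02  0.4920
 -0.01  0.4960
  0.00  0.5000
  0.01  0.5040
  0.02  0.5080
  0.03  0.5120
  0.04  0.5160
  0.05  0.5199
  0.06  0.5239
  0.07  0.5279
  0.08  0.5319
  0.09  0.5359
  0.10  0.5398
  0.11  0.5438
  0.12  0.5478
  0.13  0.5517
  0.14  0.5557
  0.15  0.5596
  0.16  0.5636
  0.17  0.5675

T = 1.25;  σ√T = 0.4360
d₁ = [ln(467/472) + (0.037 + 0.39²/2)·1.25] / 0.4360 = [-0.0106 + 0.1413] / 0.4360 = 0.2997 ≈ 0.30
d₂ = d₁ − σ√T = 0.2997 − 0.4360 = -0.1364 ≈ -0.14
e^(−rT) = e^(−0.037·1.25) = 0.9548
N(−d₂) = N(0.14) = 0.5557;  N(−d₁) = N(-0.30) = 0.3821
P = 472·0.9548·0.5557 − 467·0.3821 = 250.4349 − 178.4407 = 71.9942

$71.99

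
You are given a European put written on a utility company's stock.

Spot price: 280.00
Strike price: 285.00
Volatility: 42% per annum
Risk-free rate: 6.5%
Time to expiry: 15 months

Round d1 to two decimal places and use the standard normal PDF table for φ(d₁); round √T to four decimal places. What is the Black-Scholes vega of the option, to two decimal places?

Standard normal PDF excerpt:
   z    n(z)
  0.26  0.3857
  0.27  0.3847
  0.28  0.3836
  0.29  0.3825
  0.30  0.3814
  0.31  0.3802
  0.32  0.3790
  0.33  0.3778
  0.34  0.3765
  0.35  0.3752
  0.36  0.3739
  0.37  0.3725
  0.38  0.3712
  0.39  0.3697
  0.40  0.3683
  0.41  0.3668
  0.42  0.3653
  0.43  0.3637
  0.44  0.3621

σ√T = 0.42·√1.25 = 0.4696
d₁ = [ln(280/285) + (0.065 + 0.42²/2)·1.25] / 0.4696 = [-0.0177 + 0.1915] / 0.4696 = 0.3701 which rounds to 0.37
√T = √1.25 = 1.1180
φ(d₁) = φ(0.37) = 0.3725
vega = S·φ(d₁)·√T = 280·0.3725·1.1180 = 116.6074

116.61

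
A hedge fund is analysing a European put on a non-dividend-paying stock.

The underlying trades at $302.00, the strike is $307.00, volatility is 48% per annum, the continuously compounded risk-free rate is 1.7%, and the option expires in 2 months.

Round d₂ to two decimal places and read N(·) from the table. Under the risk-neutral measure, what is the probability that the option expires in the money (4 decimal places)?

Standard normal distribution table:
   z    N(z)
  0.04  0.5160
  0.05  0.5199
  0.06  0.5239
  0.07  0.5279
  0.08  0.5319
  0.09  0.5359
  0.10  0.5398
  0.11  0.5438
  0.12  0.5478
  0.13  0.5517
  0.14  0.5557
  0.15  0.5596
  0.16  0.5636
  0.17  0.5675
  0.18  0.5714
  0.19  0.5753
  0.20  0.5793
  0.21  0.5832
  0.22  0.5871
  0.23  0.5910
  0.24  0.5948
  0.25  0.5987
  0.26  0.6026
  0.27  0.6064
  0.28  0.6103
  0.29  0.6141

σ√T = 0.48 × 0.4082 = 0.1960
d₁ = [ln(302/307) + (0.017 + 0.48²/2)·0.1667] / 0.1960 = [-0.0164 + 0.0220] / 0.1960 = 0.0286 ⇒ 0.03
d₂ = d₁ − σ√T = 0.0286 − 0.1960 = -0.1673 ⇒ -0.17
Pr(exercise) under Q = N(−d₂) = N(0.17) = 0.5675

0.5675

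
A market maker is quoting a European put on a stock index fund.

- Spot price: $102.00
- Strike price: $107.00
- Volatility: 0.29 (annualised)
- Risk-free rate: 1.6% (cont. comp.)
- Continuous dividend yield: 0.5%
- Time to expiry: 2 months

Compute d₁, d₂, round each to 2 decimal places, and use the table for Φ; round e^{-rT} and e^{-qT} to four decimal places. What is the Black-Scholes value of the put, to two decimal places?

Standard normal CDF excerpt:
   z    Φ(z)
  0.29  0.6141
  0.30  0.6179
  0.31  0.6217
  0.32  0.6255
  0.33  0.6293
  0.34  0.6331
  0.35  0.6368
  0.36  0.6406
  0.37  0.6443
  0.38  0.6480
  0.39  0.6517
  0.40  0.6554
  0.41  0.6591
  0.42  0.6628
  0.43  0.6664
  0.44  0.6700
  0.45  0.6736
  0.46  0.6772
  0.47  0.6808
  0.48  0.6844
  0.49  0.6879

σ√T = 0.29·√0.1667 = 0.1184
ln(S/K) + (r − q + σ²/2)T = ln(102/107) + (0.016 − 0.005 + 0.29²/2)·0.1667 = -0.0479 + 0.0088 = -0.0390
d₁ = -0.0390 / 0.1184 = -0.3295 → -0.33
d₂ = d₁ − σ√T = -0.3295 − 0.1184 = -0.4479 → -0.45
e^(−qT) = e^(−0.005·0.1667) = 0.9992;  e^(−rT) = e^(−0.016·0.1667) = 0.9973
P = 107·0.9973·N(0.45) − 102·0.9992·N(0.33) = 107·0.9973·0.6736 − 102·0.9992·0.6293 = 71.8806 − 64.1372 = 7.7433

$7.74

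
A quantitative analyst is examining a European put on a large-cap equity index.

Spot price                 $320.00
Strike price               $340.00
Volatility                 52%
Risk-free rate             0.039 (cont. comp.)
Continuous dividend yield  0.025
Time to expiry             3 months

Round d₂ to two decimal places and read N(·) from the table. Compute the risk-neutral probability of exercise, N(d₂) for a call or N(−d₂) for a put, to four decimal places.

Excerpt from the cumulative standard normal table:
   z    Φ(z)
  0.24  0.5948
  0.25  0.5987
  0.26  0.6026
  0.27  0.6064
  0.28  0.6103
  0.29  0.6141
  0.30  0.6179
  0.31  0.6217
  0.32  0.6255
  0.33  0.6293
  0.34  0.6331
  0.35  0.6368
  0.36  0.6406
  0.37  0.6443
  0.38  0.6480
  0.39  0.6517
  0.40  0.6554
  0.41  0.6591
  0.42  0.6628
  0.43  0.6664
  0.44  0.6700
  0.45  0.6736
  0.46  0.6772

σ√T = 0.52·√0.25 = 0.2600
ln(S/K) + (r − q + σ²/2)T = ln(320/340) + (0.039 − 0.025 + 0.52²/2)·0.25 = -0.0606 + 0.0373 = -0.0233
d₁ = -0.0233 / 0.2600 = -0.0897 → -0.09
d₂ = d₁ − σ√T = -0.0897 − 0.2600 = -0.3497 → -0.35
Pr(exercise) under Q = N(−d₂) = N(0.35) = 0.6368

0.6368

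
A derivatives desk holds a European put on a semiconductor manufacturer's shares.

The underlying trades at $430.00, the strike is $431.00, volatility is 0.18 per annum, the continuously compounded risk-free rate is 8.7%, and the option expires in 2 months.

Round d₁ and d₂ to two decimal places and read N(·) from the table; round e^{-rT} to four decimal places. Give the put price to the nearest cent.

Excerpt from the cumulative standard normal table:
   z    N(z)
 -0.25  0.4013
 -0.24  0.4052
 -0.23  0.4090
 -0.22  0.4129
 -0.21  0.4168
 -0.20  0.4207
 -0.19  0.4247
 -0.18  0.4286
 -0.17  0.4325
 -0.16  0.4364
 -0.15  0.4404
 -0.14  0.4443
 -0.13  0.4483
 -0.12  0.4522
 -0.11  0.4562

T = 0.1667;  σ√T = 0.0735
d₁ = [ln(430/431) + (0.087 + 0.18²/2)·0.1667] / 0.0735 = [-0.0023 + 0.0172] / 0.0735 = 0.2025 ⇒ 0.20
d₂ = d₁ − σ√T = 0.2025 − 0.0735 = 0.1290 ⇒ 0.13
exp(−rT) = exp(−0.087·0.1667) = 0.9856
N(−d₂) = N(-0.13) = 0.4483;  N(−d₁) = N(-0.20) = 0.4207
P = 431·0.9856·0.4483 − 430·0.4207 = 190.4350 − 180.9010 = 9.5340

$9.53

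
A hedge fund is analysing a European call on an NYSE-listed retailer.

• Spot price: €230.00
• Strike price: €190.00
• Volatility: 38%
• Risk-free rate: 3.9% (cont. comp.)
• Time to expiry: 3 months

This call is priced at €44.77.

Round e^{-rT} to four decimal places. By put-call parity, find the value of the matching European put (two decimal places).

€2.93

e^(−rT) = e^(−0.039·0.25) = 0.9903
Put-call parity: C − P = S − K·e^(−rT) = 230 − 190·0.9903 = 230 − 188.1570 = 41.8430
P = C − (C − P) = 44.77 − (41.8430) = 2.9270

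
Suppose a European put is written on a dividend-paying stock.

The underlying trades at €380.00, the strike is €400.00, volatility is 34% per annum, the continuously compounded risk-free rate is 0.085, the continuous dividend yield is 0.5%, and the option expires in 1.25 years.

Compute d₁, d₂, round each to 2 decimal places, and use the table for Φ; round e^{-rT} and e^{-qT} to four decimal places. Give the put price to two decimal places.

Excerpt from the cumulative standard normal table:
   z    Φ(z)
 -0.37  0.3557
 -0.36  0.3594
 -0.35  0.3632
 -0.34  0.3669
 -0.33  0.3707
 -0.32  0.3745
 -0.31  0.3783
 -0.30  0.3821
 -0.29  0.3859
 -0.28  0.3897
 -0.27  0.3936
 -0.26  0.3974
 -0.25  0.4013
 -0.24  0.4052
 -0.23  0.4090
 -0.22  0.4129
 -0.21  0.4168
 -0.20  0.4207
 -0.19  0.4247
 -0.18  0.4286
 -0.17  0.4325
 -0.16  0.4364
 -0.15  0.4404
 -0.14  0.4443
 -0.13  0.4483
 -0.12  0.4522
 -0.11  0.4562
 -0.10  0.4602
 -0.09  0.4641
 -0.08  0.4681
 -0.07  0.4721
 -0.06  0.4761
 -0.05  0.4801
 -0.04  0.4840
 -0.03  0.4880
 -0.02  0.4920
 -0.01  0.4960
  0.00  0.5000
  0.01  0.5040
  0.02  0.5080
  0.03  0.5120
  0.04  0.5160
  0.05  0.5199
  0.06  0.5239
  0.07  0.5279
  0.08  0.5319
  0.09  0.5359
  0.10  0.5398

€47.01

T = 1.25;  σ√T = 0.3801
d₁ = [ln(380/400) + (0.085 − 0.005 + 0.34²/2)·1.25] / 0.3801 = [-0.0513 + 0.1723] / 0.3801 = 0.3182 which rounds to 0.32
d₂ = d₁ − σ√T = 0.3182 − 0.3801 = -0.0619 which rounds to -0.06
e^(−qT) = e^(−0.005·1.25) = 0.9938;  e^(−rT) = e^(−0.085·1.25) = 0.8992
P = 400·0.8992·N(0.06) − 380·0.9938·N(-0.32) = 400·0.8992·0.5239 − 380·0.9938·0.3745 = 188.4364 − 141.4277 = 47.0087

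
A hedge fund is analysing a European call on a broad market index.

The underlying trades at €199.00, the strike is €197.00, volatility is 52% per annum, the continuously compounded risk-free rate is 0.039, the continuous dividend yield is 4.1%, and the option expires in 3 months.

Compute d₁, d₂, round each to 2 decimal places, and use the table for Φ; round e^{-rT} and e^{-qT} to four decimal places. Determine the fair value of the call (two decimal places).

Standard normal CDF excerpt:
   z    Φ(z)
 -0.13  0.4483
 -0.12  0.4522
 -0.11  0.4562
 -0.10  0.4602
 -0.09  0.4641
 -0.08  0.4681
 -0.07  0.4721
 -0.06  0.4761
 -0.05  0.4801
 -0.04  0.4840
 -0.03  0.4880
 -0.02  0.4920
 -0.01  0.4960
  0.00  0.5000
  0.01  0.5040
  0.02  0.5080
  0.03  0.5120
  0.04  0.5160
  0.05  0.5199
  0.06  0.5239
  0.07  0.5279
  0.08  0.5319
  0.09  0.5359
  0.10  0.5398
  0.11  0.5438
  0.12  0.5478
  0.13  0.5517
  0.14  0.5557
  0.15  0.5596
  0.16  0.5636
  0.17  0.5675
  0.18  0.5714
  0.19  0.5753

σ√T = 0.52 × 0.5000 = 0.2600
d₁ = [ln(199/197) + (0.039 − 0.041 + 0.52²/2)·0.25] / 0.2600 = [0.0101 + 0.0333] / 0.2600 = 0.1669 which rounds to 0.17
d₂ = d₁ − σ√T = 0.1669 − 0.2600 = -0.0931 which rounds to -0.09
e^(−qT) = e^(−0.041·0.25) = 0.9898;  e^(−rT) = e^(−0.039·0.25) = 0.9903
N(d₁) = N(0.17) = 0.5675;  N(d₂) = N(-0.09) = 0.4641
C = 199·0.9898·0.5675 − 197·0.9903·0.4641 = 111.7806 − 90.5409 = 21.2397

€21.24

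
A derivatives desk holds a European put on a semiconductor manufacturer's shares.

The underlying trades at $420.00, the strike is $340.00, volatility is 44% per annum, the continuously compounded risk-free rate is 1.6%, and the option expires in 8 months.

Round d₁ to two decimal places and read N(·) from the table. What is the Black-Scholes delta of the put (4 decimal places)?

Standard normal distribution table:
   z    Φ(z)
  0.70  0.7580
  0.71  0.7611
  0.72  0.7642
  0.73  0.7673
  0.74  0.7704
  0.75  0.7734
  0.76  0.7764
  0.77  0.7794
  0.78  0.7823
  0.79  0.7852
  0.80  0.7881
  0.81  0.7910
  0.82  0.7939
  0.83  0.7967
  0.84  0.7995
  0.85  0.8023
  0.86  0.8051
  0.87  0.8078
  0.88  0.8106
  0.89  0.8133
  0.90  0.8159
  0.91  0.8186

-0.2119

σ√T = 0.44·√0.6667 = 0.3593
d₁ = [ln(420/340) + (0.016 + 0.44²/2)·0.6667] / 0.3593 = [0.2113 + 0.0752] / 0.3593 = 0.7975 ⇒ 0.80
N(d₁) = N(0.80) = 0.7881
Δ_put = N(d₁) − 1 = 0.7881 − 1 = -0.2119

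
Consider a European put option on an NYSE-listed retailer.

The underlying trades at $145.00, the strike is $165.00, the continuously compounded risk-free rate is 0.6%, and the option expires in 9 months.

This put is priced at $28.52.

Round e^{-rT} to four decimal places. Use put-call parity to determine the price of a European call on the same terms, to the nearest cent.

e^(−rT) = e^(−0.006·0.75) = 0.9955
Put-call parity: C − P = S − K·e^(−rT) = 145 − 165·0.9955 = 145 − 164.2575 = -19.2575
C = P + (C − P) = 28.52 + (-19.2575) = 9.2625

$9.26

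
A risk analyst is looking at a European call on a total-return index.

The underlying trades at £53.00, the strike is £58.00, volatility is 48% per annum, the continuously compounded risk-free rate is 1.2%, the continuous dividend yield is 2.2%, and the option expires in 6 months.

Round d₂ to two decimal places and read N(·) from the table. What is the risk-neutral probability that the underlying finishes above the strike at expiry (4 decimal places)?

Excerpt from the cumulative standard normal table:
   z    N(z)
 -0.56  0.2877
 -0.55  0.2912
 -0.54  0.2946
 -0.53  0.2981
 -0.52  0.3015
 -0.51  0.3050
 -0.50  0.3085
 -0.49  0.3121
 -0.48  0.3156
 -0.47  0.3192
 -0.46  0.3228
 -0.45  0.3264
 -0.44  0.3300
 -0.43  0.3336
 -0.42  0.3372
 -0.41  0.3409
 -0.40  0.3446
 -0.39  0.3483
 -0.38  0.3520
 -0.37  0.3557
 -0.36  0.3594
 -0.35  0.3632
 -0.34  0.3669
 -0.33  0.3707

T = 0.5;  σ√T = 0.3394
ln(S/K) + (r − q + σ²/2)T = ln(53/58) + (0.012 − 0.022 + 0.48²/2)·0.5 = -0.0902 + 0.0526 = -0.0376
d₁ = -0.0376 / 0.3394 = -0.1106 ≈ -0.11
d₂ = d₁ − σ√T = -0.1106 − 0.3394 = -0.4500 ≈ -0.45
Risk-neutral Pr[S_T > K] = N(d₂) = N(-0.45) = 0.3264

0.3264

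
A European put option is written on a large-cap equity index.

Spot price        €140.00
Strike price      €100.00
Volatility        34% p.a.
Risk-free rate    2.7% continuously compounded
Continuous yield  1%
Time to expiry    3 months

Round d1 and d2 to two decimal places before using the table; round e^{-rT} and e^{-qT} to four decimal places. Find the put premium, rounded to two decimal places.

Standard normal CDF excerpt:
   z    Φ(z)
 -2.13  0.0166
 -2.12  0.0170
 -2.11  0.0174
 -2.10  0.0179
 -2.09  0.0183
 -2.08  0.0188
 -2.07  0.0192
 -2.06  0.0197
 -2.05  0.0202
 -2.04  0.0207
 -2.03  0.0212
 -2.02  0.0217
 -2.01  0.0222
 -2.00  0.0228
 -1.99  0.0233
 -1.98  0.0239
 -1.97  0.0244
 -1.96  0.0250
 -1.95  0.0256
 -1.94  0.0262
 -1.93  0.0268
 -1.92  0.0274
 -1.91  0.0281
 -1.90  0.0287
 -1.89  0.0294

σ√T = 0.34 × 0.5000 = 0.1700
d₁ = [ln(140/100) + (0.027 − 0.01 + 0.34²/2)·0.25] / 0.1700 = [0.3365 + 0.0187] / 0.1700 = 2.0892 which rounds to 2.09
d₂ = d₁ − σ√T = 2.0892 − 0.1700 = 1.9192 which rounds to 1.92
exp(−qT) = exp(−0.01·0.25) = 0.9975;  exp(−rT) = exp(−0.027·0.25) = 0.9933
N(−d₂) = N(-1.92) = 0.0274;  N(−d₁) = N(-2.09) = 0.0183
P = 100·0.9933·0.0274 − 140·0.9975·0.0183 = 2.7216 − 2.5556 = 0.1660

€0.17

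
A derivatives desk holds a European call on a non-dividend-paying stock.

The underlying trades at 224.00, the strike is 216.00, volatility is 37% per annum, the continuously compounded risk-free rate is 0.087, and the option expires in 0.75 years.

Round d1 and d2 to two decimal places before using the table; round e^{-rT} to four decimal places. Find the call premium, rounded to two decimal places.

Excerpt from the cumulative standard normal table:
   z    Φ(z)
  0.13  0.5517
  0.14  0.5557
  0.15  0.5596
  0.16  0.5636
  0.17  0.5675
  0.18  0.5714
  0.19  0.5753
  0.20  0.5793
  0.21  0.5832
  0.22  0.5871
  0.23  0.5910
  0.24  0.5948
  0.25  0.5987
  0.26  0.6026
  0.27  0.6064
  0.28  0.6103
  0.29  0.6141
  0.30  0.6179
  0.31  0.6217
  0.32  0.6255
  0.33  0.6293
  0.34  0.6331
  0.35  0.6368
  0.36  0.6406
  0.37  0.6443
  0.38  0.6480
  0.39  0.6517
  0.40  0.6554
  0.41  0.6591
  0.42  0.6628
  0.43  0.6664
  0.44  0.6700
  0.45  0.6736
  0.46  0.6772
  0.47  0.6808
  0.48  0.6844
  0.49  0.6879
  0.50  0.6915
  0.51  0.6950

39.26

σ√T = 0.37·√0.75 = 0.3204
d₁ = [ln(224/216) + (0.087 + ½·0.37²)·0.75] / (σ√T) = (0.0364 + 0.1166) / 0.3204 = 0.4773 which rounds to 0.48
d₂ = 0.4773 − 0.3204 = 0.1569 which rounds to 0.16
e^(−rT) = e^(−0.087·0.75) = 0.9368
N(d₁) = N(0.48) = 0.6844;  N(d₂) = N(0.16) = 0.5636
C = 224·0.6844 − 216·0.9368·0.5636 = 153.3056 − 114.0438 = 39.2618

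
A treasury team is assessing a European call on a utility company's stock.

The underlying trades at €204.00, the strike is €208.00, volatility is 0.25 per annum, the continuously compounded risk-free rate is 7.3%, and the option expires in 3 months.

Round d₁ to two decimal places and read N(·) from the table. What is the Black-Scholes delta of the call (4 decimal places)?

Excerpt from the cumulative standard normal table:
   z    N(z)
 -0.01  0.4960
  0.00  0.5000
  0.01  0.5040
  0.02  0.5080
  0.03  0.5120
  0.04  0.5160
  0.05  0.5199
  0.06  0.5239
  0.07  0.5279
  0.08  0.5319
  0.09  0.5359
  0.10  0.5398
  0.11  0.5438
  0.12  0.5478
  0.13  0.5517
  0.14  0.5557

T = 0.25;  σ√T = 0.1250
d₁ = [ln(204/208) + (0.073 + 0.25²/2)·0.25] / 0.1250 = [-0.0194 + 0.0261] / 0.1250 = 0.0532 which rounds to 0.05
N(d₁) = N(0.05) = 0.5199
Δ_call = N(d₁) = 0.5199

0.5199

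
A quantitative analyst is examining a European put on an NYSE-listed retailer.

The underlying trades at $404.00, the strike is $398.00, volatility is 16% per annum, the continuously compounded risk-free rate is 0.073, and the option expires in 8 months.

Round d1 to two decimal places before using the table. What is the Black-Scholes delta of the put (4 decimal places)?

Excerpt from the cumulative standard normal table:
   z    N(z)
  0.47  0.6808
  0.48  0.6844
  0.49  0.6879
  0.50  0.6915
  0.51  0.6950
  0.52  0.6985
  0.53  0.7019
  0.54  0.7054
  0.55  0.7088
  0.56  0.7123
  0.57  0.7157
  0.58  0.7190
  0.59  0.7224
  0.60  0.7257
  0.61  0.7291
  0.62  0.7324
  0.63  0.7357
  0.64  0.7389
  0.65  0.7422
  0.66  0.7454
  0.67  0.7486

T = 0.6667;  σ√T = 0.1306
ln(S/K) + (r + σ²/2)T = ln(404/398) + (0.073 + 0.16²/2)·0.6667 = 0.0150 + 0.0572 = 0.0722
d₁ = 0.0722 / 0.1306 = 0.5524 → 0.55
N(d₁) = N(0.55) = 0.7088
Δ_put = N(d₁) − 1 = 0.7088 − 1 = -0.2912

-0.2912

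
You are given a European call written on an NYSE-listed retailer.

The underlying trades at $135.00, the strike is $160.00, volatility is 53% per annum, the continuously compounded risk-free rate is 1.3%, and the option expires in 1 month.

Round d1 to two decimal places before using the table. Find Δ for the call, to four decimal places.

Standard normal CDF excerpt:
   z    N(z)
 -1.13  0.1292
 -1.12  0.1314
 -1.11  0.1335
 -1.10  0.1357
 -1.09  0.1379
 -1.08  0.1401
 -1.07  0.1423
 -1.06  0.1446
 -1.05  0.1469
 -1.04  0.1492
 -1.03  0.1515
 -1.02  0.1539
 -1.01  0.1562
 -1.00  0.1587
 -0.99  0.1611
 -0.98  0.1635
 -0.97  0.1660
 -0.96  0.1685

σ√T = 0.53·√0.08333 = 0.1530
d₁ = [ln(135/160) + (0.013 + 0.53²/2)·0.08333] / 0.1530 = [-0.1699 + 0.0128] / 0.1530 = -1.0269 ⇒ -1.03
N(d₁) = N(-1.03) = 0.1515
Δ_call = N(d₁) = 0.1515

0.1515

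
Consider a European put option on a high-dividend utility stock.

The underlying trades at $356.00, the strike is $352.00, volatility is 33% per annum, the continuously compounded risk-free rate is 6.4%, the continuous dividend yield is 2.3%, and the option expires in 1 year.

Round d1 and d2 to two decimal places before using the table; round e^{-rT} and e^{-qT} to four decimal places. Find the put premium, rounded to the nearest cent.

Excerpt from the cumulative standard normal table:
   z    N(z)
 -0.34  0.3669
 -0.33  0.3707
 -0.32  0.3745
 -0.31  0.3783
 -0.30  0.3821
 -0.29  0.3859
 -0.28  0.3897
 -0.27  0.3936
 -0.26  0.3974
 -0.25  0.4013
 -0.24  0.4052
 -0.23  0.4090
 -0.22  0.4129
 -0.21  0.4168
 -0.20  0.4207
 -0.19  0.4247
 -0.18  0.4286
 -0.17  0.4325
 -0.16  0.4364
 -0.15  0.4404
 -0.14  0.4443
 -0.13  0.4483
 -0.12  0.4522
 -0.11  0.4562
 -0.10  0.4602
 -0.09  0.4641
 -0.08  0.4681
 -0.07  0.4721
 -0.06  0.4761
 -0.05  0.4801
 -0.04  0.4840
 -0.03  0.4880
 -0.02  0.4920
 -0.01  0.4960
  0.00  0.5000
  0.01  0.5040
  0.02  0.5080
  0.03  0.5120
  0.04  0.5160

$36.11

σ√T = 0.33 × 1.0000 = 0.3300
d₁ = [ln(356/352) + (0.064 − 0.023 + 0.33²/2)·1] / 0.3300 = [0.0113 + 0.0955] / 0.3300 = 0.3235 which rounds to 0.32
d₂ = d₁ − σ√T = 0.3235 − 0.3300 = -0.0065 which rounds to -0.01
exp(−qT) = exp(−0.023·1) = 0.9773;  exp(−rT) = exp(−0.064·1) = 0.9380
N(−d₂) = N(0.01) = 0.5040;  N(−d₁) = N(-0.32) = 0.3745
P = 352·0.9380·0.5040 − 356·0.9773·0.3745 = 166.4087 − 130.2956 = 36.1131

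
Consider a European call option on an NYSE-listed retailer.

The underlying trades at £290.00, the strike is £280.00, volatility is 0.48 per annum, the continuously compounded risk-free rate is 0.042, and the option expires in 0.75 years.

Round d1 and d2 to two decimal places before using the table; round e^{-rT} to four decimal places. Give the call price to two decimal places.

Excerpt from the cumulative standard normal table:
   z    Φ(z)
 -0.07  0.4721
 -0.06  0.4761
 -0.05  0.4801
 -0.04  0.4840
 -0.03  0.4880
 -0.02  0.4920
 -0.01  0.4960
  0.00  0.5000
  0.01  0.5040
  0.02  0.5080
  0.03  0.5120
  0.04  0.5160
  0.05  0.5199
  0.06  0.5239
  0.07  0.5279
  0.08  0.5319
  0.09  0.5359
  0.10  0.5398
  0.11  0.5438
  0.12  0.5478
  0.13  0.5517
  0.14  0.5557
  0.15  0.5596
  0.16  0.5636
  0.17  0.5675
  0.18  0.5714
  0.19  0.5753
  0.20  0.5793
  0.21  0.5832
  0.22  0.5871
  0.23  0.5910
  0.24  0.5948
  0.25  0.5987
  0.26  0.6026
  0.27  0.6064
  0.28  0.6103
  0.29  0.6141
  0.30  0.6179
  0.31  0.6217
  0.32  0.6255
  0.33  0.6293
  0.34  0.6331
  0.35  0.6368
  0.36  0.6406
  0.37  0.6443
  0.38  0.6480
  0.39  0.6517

£56.59

σ√T = 0.48·√0.75 = 0.4157
ln(S/K) + (r + σ²/2)T = ln(290/280) + (0.042 + 0.48²/2)·0.75 = 0.0351 + 0.1179 = 0.1530
d₁ = 0.1530 / 0.4157 = 0.3680 ≈ 0.37
d₂ = d₁ − σ√T = 0.3680 − 0.4157 = -0.0477 ≈ -0.05
e^(−rT) = e^(−0.042·0.75) = 0.9690
N(d₁) = N(0.37) = 0.6443;  N(d₂) = N(-0.05) = 0.4801
C = 290·0.6443 − 280·0.9690·0.4801 = 186.8470 − 130.2607 = 56.5863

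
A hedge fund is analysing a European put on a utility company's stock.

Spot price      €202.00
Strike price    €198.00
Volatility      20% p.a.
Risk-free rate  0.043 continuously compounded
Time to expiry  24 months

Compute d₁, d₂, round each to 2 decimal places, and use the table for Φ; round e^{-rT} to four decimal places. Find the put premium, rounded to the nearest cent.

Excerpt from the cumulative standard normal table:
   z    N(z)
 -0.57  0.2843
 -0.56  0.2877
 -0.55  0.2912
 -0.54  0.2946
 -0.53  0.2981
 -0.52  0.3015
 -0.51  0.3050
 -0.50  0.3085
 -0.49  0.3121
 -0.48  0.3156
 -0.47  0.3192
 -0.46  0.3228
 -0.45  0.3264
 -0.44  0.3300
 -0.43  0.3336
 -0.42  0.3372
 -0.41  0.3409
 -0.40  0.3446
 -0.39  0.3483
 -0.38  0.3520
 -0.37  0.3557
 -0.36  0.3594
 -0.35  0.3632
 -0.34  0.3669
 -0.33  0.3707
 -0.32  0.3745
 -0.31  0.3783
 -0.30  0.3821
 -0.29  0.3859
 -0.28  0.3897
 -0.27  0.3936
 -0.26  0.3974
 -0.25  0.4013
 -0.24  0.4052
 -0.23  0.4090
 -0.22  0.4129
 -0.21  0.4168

T = 2;  σ√T = 0.2828
ln(S/K) + (r + σ²/2)T = ln(202/198) + (0.043 + 0.2²/2)·2 = 0.0200 + 0.1260 = 0.1460
d₁ = 0.1460 / 0.2828 = 0.5162 → 0.52
d₂ = d₁ − σ√T = 0.5162 − 0.2828 = 0.2333 → 0.23
exp(−rT) = exp(−0.043·2) = 0.9176
P = 198·0.9176·N(-0.23) − 202·N(-0.52) = 198·0.9176·0.4090 − 202·0.3015 = 74.3091 − 60.9030 = 13.4061

€13.41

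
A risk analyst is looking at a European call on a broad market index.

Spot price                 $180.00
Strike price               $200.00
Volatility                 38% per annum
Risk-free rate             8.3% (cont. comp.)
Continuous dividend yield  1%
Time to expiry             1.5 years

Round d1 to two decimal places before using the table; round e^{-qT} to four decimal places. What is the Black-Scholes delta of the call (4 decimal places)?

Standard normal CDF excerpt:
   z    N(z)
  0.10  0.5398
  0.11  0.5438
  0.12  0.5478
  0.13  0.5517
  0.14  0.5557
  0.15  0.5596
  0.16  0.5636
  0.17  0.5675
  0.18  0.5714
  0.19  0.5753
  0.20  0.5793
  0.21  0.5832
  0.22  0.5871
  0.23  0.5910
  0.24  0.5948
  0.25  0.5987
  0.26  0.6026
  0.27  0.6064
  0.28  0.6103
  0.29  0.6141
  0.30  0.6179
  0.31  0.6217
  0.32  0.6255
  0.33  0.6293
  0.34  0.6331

T = 1.5;  σ√T = 0.4654
ln(S/K) + (r − q + σ²/2)T = ln(180/200) + (0.083 − 0.01 + 0.38²/2)·1.5 = -0.1054 + 0.2178 = 0.1124
d₁ = 0.1124 / 0.4654 = 0.2416 ≈ 0.24
N(d₁) = N(0.24) = 0.5948
Δ_call = e^(−qT)·N(d₁) = 0.9851·0.5948 = 0.5859

0.5859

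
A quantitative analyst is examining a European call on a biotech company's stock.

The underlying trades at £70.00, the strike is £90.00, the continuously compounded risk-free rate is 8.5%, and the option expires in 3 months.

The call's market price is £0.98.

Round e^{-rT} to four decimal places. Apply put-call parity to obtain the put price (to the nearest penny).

exp(−rT) = exp(−0.085·0.25) = 0.9790
Put-call parity: C − P = S − K·e^(−rT) = 70 − 90·0.9790 = 70 − 88.1100 = -18.1100
P = C − (C − P) = 0.98 − (-18.1100) = 19.0900

£19.09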